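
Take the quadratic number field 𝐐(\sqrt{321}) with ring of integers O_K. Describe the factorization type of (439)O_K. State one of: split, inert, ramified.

d = 321 ≡ 1 (mod 4), so O_K = ℤ[(1+√321)/2] and disc(K) = d = 321.
disc(K) = 321 is not divisible by 439; 439 is unramified.
Euler's criterion: 321^219 mod 439 = 1. Thus (321|439) = 1.
Legendre symbol 1 ⇒ 439 is split.

439 splits in O_K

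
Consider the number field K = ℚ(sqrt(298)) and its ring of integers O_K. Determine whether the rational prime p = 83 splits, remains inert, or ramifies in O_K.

298 mod 4 = 2, hence disc K = 4·298 = 1192 and O_K = ℤ[√298].
83 ∤ 1192, so 83 is unramified.
Euler's criterion: 298^41 mod 83 = 1. Thus (298|83) = 1.
Legendre symbol 1 ⇒ 83 is split.

split — (83) = 𝔭₁𝔭₂ with 𝔭₁ ≠ 𝔭₂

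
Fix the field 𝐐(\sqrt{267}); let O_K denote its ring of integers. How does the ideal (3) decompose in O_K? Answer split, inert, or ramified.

267 mod 4 = 3, hence disc K = 4·267 = 1068 and O_K = ℤ[√267].
disc(K) = 1068 = 3·356, so p = 3 is ramified.

ramified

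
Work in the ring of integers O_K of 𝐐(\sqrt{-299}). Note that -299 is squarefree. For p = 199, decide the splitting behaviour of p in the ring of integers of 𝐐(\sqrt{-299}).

inert — (199) stays prime in O_K

d = -299 ≡ 1 (mod 4), so O_K = ℤ[(1+√-299)/2] and disc(K) = d = -299.
disc(K) = -299 is not divisible by 199; 199 is unramified.
Euler's criterion: (-299)^99 mod 199 = 198. Thus (-299|199) = -1.
d is a non-residue mod p, hence 199 remains inert in O_K.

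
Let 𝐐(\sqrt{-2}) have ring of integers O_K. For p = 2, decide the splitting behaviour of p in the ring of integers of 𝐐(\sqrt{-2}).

p ramifies

-2 mod 4 = 2, hence disc K = 4·(-2) = -8 and O_K = ℤ[√-2].
disc(K) = -8 = 2·(-4), so p = 2 is ramified.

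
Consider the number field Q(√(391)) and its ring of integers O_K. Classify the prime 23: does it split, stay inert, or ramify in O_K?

391 mod 4 = 3, hence disc K = 4·391 = 1564 and O_K = ℤ[√391].
disc(K) = 1564 = 23·68, so p = 23 is ramified.

ramifies in O_K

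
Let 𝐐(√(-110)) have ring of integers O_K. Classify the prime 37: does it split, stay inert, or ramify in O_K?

p splits

-110 mod 4 = 2, hence disc K = 4·(-110) = -440 and O_K = ℤ[√-110].
Since gcd(37, -440) = 1 the prime 37 does not ramify.
Euler's criterion: (-110)^18 mod 37 = 1. Thus (-110|37) = 1.
Legendre symbol 1 ⇒ 37 is split.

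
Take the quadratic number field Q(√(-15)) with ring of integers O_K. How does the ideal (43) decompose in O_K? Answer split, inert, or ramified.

43 remains inert

Since -15 ≡ 1 mod 4, the ring of integers is ℤ[(1+√-15)/2] with discriminant -15.
disc(K) = -15 is not divisible by 43; 43 is unramified.
Compute (-15/43) via Euler: 28^((43-1)/2) mod 43 = 42, so (-15/43) = -1.
d is a non-residue mod p, hence 43 remains inert in O_K.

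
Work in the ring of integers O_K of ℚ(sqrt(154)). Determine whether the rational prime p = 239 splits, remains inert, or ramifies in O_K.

Since 154 ≢ 1 mod 4, the ring of integers is ℤ[√154] with discriminant 4·154 = 616.
Since gcd(239, 616) = 1 the prime 239 does not ramify.
Compute (154/239) via Euler: 154^((239-1)/2) mod 239 = 238, so (154/239) = -1.
Legendre symbol -1 ⇒ 239 is inert.

inert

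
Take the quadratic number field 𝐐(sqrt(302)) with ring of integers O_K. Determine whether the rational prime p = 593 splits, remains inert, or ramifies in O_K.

inert — (593) stays prime in O_K

Since 302 ≢ 1 mod 4, the ring of integers is ℤ[√302] with discriminant 4·302 = 1208.
disc(K) = 1208 is not divisible by 593; 593 is unramified.
Euler's criterion: 302^296 mod 593 = 592. Thus (302|593) = -1.
Legendre symbol -1 ⇒ 593 is inert.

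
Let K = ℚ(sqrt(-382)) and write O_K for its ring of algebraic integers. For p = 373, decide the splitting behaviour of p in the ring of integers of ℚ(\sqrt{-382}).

split — (373) = 𝔭₁𝔭₂ with 𝔭₁ ≠ 𝔭₂

Since -382 ≢ 1 mod 4, the ring of integers is ℤ[√-382] with discriminant 4·(-382) = -1528.
373 ∤ -1528, so 373 is unramified.
Compute (-382/373) via Euler: 364^((373-1)/2) mod 373 = 1, so (-382/373) = 1.
(-382/373) = 1, so 373 splits.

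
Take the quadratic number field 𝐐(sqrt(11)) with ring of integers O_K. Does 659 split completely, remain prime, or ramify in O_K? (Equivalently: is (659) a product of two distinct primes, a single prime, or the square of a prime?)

p splits

Since 11 ≢ 1 mod 4, the ring of integers is ℤ[√11] with discriminant 4·11 = 44.
Since gcd(659, 44) = 1 the prime 659 does not ramify.
Compute (11/659) via Euler: 11^((659-1)/2) mod 659 = 1, so (11/659) = 1.
d is a quadratic residue mod p, hence 659 splits in O_K.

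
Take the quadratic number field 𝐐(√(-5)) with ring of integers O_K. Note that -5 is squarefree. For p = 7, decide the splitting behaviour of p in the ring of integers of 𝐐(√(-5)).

-5 mod 4 = 3, hence disc K = 4·(-5) = -20 and O_K = ℤ[√-5].
Since gcd(7, -20) = 1 the prime 7 does not ramify.
Legendre symbol by Euler's criterion: (-5/7) ≡ (-5)^3 ≡ 1 (mod 7), i.e. (-5/7) = 1.
d is a quadratic residue mod p, hence 7 splits in O_K.

p splits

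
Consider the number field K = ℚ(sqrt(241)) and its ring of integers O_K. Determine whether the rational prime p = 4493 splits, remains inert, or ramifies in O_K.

remains prime (inert)

Since 241 ≡ 1 mod 4, the ring of integers is ℤ[(1+√241)/2] with discriminant 241.
disc(K) = 241 is not divisible by 4493; 4493 is unramified.
(241/4493) = 241^2246 mod 4493 = 4492, giving Legendre symbol -1.
Legendre symbol -1 ⇒ 4493 is inert.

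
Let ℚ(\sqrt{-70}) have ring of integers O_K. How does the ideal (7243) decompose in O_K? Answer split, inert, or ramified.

Since -70 ≢ 1 mod 4, the ring of integers is ℤ[√-70] with discriminant 4·(-70) = -280.
Since gcd(7243, -280) = 1 the prime 7243 does not ramify.
Compute (-70/7243) via Euler: 7173^((7243-1)/2) mod 7243 = 7242, so (-70/7243) = -1.
d is a non-residue mod p, hence 7243 remains inert in O_K.

p is inert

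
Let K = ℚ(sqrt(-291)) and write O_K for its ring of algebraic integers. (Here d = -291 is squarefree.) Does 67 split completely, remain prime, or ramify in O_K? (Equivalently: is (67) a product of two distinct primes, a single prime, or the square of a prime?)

inert — (67) stays prime in O_K

Since -291 ≡ 1 mod 4, the ring of integers is ℤ[(1+√-291)/2] with discriminant -291.
67 ∤ -291, so 67 is unramified.
Compute (-291/67) via Euler: 44^((67-1)/2) mod 67 = 66, so (-291/67) = -1.
d is a non-residue mod p, hence 67 remains inert in O_K.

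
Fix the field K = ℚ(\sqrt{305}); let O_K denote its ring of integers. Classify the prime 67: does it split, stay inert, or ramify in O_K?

67 splits in O_K

d = 305 ≡ 1 (mod 4), so O_K = ℤ[(1+√305)/2] and disc(K) = d = 305.
Since gcd(67, 305) = 1 the prime 67 does not ramify.
Euler's criterion: 305^33 mod 67 = 1. Thus (305|67) = 1.
Legendre symbol 1 ⇒ 67 is split.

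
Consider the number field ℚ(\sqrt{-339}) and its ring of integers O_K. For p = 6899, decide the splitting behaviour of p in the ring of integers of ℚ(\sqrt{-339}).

p splits

d = -339 ≡ 1 (mod 4), so O_K = ℤ[(1+√-339)/2] and disc(K) = d = -339.
disc(K) = -339 is not divisible by 6899; 6899 is unramified.
Compute (-339/6899) via Euler: 6560^((6899-1)/2) mod 6899 = 1, so (-339/6899) = 1.
(-339/6899) = 1, so 6899 splits.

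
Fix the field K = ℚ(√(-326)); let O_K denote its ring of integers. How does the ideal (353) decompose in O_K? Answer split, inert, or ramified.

Since -326 ≢ 1 mod 4, the ring of integers is ℤ[√-326] with discriminant 4·(-326) = -1304.
Since gcd(353, -1304) = 1 the prime 353 does not ramify.
(-326/353) = 27^176 mod 353 = 352, giving Legendre symbol -1.
(-326/353) = -1, so 353 is inert.

353 remains inert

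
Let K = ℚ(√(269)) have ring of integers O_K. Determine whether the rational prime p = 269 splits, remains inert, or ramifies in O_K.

269 mod 4 = 1, hence disc K = 269 and O_K = ℤ[(1+√269)/2].
Ramification test: 269 | 269. The prime 269 ramifies in K.

p ramifies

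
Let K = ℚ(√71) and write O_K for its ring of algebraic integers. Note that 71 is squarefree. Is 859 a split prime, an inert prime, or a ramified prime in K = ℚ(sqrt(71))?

splits completely

71 mod 4 = 3, hence disc K = 4·71 = 284 and O_K = ℤ[√71].
Since gcd(859, 284) = 1 the prime 859 does not ramify.
Euler's criterion: 71^429 mod 859 = 1. Thus (71|859) = 1.
(71/859) = 1, so 859 splits.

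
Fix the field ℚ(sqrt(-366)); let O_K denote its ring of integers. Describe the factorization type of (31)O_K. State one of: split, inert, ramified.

p is inert

d = -366 ≡ 2 (mod 4), so O_K = ℤ[√-366] and disc(K) = 4d = -1464.
disc(K) = -1464 is not divisible by 31; 31 is unramified.
(-366/31) = 6^15 mod 31 = 30, giving Legendre symbol -1.
(-366/31) = -1, so 31 is inert.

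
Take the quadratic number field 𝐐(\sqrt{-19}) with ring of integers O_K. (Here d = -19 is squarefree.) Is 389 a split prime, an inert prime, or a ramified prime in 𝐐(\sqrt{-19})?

split

d = -19 ≡ 1 (mod 4), so O_K = ℤ[(1+√-19)/2] and disc(K) = d = -19.
disc(K) = -19 is not divisible by 389; 389 is unramified.
Legendre symbol by Euler's criterion: (-19/389) ≡ (-19)^194 ≡ 1 (mod 389), i.e. (-19/389) = 1.
d is a quadratic residue mod p, hence 389 splits in O_K.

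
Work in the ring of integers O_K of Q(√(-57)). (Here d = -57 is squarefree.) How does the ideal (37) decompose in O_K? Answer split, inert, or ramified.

inert

Since -57 ≢ 1 mod 4, the ring of integers is ℤ[√-57] with discriminant 4·(-57) = -228.
37 ∤ -228, so 37 is unramified.
Euler's criterion: (-57)^18 mod 37 = 36. Thus (-57|37) = -1.
(-57/37) = -1, so 37 is inert.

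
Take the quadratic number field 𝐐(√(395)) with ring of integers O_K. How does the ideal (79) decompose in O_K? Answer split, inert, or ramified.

Since 395 ≢ 1 mod 4, the ring of integers is ℤ[√395] with discriminant 4·395 = 1580.
Ramification test: 79 | 1580. The prime 79 ramifies in K.

p ramifies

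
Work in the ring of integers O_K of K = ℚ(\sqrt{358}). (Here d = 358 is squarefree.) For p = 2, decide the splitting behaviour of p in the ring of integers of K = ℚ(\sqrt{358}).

2 is ramified

Since 358 ≢ 1 mod 4, the ring of integers is ℤ[√358] with discriminant 4·358 = 1432.
disc(K) = 1432 = 2·716, so p = 2 is ramified.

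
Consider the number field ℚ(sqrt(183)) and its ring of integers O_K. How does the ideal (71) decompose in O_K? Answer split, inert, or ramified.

inert

Since 183 ≢ 1 mod 4, the ring of integers is ℤ[√183] with discriminant 4·183 = 732.
Since gcd(71, 732) = 1 the prime 71 does not ramify.
Euler's criterion: 183^35 mod 71 = 70. Thus (183|71) = -1.
d is a non-residue mod p, hence 71 remains inert in O_K.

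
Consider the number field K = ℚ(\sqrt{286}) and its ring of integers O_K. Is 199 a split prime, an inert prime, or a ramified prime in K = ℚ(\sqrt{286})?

inert — (199) stays prime in O_K

d = 286 ≡ 2 (mod 4), so O_K = ℤ[√286] and disc(K) = 4d = 1144.
Since gcd(199, 1144) = 1 the prime 199 does not ramify.
(286/199) = 87^99 mod 199 = 198, giving Legendre symbol -1.
d is a non-residue mod p, hence 199 remains inert in O_K.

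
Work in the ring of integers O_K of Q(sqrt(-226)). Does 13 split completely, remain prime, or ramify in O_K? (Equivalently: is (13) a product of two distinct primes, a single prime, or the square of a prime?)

p is inert

Since -226 ≢ 1 mod 4, the ring of integers is ℤ[√-226] with discriminant 4·(-226) = -904.
disc(K) = -904 is not divisible by 13; 13 is unramified.
Euler's criterion: (-226)^6 mod 13 = 12. Thus (-226|13) = -1.
Legendre symbol -1 ⇒ 13 is inert.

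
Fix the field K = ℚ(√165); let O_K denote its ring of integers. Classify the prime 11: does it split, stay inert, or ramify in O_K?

165 mod 4 = 1, hence disc K = 165 and O_K = ℤ[(1+√165)/2].
Ramification test: 11 | 165. The prime 11 ramifies in K.

p ramifies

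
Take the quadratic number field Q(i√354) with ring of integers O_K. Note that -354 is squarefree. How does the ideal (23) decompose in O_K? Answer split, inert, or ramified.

Since -354 ≢ 1 mod 4, the ring of integers is ℤ[√-354] with discriminant 4·(-354) = -1416.
23 ∤ -1416, so 23 is unramified.
Compute (-354/23) via Euler: 14^((23-1)/2) mod 23 = 22, so (-354/23) = -1.
d is a non-residue mod p, hence 23 remains inert in O_K.

inert — (23) stays prime in O_K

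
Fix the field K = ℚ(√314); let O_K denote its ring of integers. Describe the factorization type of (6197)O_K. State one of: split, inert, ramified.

314 mod 4 = 2, hence disc K = 4·314 = 1256 and O_K = ℤ[√314].
6197 ∤ 1256, so 6197 is unramified.
Euler's criterion: 314^3098 mod 6197 = 1. Thus (314|6197) = 1.
(314/6197) = 1, so 6197 splits.

splits completely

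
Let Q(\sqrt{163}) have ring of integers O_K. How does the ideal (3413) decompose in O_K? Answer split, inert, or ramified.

3413 remains inert

Since 163 ≢ 1 mod 4, the ring of integers is ℤ[√163] with discriminant 4·163 = 652.
3413 ∤ 652, so 3413 is unramified.
Compute (163/3413) via Euler: 163^((3413-1)/2) mod 3413 = 3412, so (163/3413) = -1.
Legendre symbol -1 ⇒ 3413 is inert.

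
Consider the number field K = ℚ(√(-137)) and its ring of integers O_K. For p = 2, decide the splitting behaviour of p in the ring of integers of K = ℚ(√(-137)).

ramified — (2) = 𝔭²

-137 mod 4 = 3, hence disc K = 4·(-137) = -548 and O_K = ℤ[√-137].
Ramification test: 2 | -548. The prime 2 ramifies in K.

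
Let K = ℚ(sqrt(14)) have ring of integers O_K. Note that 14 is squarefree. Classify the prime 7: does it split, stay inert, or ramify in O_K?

ramified — (7) = 𝔭²

14 mod 4 = 2, hence disc K = 4·14 = 56 and O_K = ℤ[√14].
Ramification test: 7 | 56. The prime 7 ramifies in K.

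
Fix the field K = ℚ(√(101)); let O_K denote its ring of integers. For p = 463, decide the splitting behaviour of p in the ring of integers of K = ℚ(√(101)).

remains prime (inert)

101 mod 4 = 1, hence disc K = 101 and O_K = ℤ[(1+√101)/2].
463 ∤ 101, so 463 is unramified.
Euler's criterion: 101^231 mod 463 = 462. Thus (101|463) = -1.
Legendre symbol -1 ⇒ 463 is inert.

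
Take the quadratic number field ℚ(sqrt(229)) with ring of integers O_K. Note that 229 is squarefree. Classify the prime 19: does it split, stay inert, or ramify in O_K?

Since 229 ≡ 1 mod 4, the ring of integers is ℤ[(1+√229)/2] with discriminant 229.
disc(K) = 229 is not divisible by 19; 19 is unramified.
(229/19) = 1^9 mod 19 = 1, giving Legendre symbol 1.
Legendre symbol 1 ⇒ 19 is split.

p splits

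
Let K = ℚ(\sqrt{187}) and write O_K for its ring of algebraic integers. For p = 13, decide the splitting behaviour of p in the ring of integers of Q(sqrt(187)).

inert

d = 187 ≡ 3 (mod 4), so O_K = ℤ[√187] and disc(K) = 4d = 748.
13 ∤ 748, so 13 is unramified.
Euler's criterion: 187^6 mod 13 = 12. Thus (187|13) = -1.
(187/13) = -1, so 13 is inert.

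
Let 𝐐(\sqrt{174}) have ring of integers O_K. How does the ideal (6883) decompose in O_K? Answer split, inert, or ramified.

inert

Since 174 ≢ 1 mod 4, the ring of integers is ℤ[√174] with discriminant 4·174 = 696.
6883 ∤ 696, so 6883 is unramified.
Euler's criterion: 174^3441 mod 6883 = 6882. Thus (174|6883) = -1.
(174/6883) = -1, so 6883 is inert.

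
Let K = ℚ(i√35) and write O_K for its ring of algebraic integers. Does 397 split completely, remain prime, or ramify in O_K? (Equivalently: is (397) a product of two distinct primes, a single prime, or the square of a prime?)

split — (397) = 𝔭₁𝔭₂ with 𝔭₁ ≠ 𝔭₂

d = -35 ≡ 1 (mod 4), so O_K = ℤ[(1+√-35)/2] and disc(K) = d = -35.
disc(K) = -35 is not divisible by 397; 397 is unramified.
Legendre symbol by Euler's criterion: (-35/397) ≡ (-35)^198 ≡ 1 (mod 397), i.e. (-35/397) = 1.
Legendre symbol 1 ⇒ 397 is split.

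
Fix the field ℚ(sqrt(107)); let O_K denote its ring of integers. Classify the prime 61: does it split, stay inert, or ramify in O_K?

107 mod 4 = 3, hence disc K = 4·107 = 428 and O_K = ℤ[√107].
Since gcd(61, 428) = 1 the prime 61 does not ramify.
Euler's criterion: 107^30 mod 61 = 1. Thus (107|61) = 1.
d is a quadratic residue mod p, hence 61 splits in O_K.

split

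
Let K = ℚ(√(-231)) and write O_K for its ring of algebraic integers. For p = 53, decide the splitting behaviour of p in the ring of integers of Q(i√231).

Since -231 ≡ 1 mod 4, the ring of integers is ℤ[(1+√-231)/2] with discriminant -231.
Since gcd(53, -231) = 1 the prime 53 does not ramify.
Legendre symbol by Euler's criterion: (-231/53) ≡ (-231)^26 ≡ 52 (mod 53), i.e. (-231/53) = -1.
d is a non-residue mod p, hence 53 remains inert in O_K.

p is inert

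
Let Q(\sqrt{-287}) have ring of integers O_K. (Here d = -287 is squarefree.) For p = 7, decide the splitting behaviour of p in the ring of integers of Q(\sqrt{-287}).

ramified — (7) = 𝔭²

-287 mod 4 = 1, hence disc K = -287 and O_K = ℤ[(1+√-287)/2].
7 divides disc(K) = -287, so 7 ramifies.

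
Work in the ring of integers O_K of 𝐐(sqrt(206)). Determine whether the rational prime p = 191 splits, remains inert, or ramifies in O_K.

p splits

206 mod 4 = 2, hence disc K = 4·206 = 824 and O_K = ℤ[√206].
disc(K) = 824 is not divisible by 191; 191 is unramified.
(206/191) = 15^95 mod 191 = 1, giving Legendre symbol 1.
(206/191) = 1, so 191 splits.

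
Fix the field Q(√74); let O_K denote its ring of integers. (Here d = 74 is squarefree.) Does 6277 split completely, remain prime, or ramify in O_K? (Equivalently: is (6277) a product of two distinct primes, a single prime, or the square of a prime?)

6277 splits in O_K

74 mod 4 = 2, hence disc K = 4·74 = 296 and O_K = ℤ[√74].
Since gcd(6277, 296) = 1 the prime 6277 does not ramify.
(74/6277) = 74^3138 mod 6277 = 1, giving Legendre symbol 1.
d is a quadratic residue mod p, hence 6277 splits in O_K.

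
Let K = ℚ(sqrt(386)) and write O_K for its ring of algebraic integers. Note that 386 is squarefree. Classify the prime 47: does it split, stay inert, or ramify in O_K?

p is inert

d = 386 ≡ 2 (mod 4), so O_K = ℤ[√386] and disc(K) = 4d = 1544.
47 ∤ 1544, so 47 is unramified.
Legendre symbol by Euler's criterion: (386/47) ≡ 386^23 ≡ 46 (mod 47), i.e. (386/47) = -1.
(386/47) = -1, so 47 is inert.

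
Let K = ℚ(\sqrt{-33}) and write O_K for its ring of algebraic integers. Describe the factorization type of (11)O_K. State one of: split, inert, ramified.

-33 mod 4 = 3, hence disc K = 4·(-33) = -132 and O_K = ℤ[√-33].
Ramification test: 11 | -132. The prime 11 ramifies in K.

p ramifies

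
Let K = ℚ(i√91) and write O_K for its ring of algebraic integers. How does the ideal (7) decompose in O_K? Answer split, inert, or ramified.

ramified — (7) = 𝔭²

d = -91 ≡ 1 (mod 4), so O_K = ℤ[(1+√-91)/2] and disc(K) = d = -91.
Ramification test: 7 | -91. The prime 7 ramifies in K.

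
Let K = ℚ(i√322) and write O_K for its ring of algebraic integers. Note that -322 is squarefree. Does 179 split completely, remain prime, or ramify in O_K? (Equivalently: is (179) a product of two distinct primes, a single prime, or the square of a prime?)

p splits

-322 mod 4 = 2, hence disc K = 4·(-322) = -1288 and O_K = ℤ[√-322].
179 ∤ -1288, so 179 is unramified.
Compute (-322/179) via Euler: 36^((179-1)/2) mod 179 = 1, so (-322/179) = 1.
d is a quadratic residue mod p, hence 179 splits in O_K.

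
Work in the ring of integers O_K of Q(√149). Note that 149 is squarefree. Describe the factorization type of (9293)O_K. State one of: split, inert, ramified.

149 mod 4 = 1, hence disc K = 149 and O_K = ℤ[(1+√149)/2].
disc(K) = 149 is not divisible by 9293; 9293 is unramified.
Euler's criterion: 149^4646 mod 9293 = 9292. Thus (149|9293) = -1.
(149/9293) = -1, so 9293 is inert.

9293 remains inert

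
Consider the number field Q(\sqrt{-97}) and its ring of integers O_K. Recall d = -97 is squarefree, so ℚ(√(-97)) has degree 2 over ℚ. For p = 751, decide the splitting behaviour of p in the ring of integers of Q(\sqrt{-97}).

remains prime (inert)

Since -97 ≢ 1 mod 4, the ring of integers is ℤ[√-97] with discriminant 4·(-97) = -388.
disc(K) = -388 is not divisible by 751; 751 is unramified.
Legendre symbol by Euler's criterion: (-97/751) ≡ (-97)^375 ≡ 750 (mod 751), i.e. (-97/751) = -1.
Legendre symbol -1 ⇒ 751 is inert.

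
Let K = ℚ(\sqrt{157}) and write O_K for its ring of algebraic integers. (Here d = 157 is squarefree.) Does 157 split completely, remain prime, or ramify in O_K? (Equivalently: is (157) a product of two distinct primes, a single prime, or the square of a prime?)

157 mod 4 = 1, hence disc K = 157 and O_K = ℤ[(1+√157)/2].
Ramification test: 157 | 157. The prime 157 ramifies in K.

p ramifies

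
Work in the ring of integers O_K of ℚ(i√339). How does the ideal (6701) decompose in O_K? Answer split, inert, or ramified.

p splits

Since -339 ≡ 1 mod 4, the ring of integers is ℤ[(1+√-339)/2] with discriminant -339.
Since gcd(6701, -339) = 1 the prime 6701 does not ramify.
Legendre symbol by Euler's criterion: (-339/6701) ≡ (-339)^3350 ≡ 1 (mod 6701), i.e. (-339/6701) = 1.
(-339/6701) = 1, so 6701 splits.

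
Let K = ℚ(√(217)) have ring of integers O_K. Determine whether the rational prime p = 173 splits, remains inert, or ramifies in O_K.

remains prime (inert)

d = 217 ≡ 1 (mod 4), so O_K = ℤ[(1+√217)/2] and disc(K) = d = 217.
173 ∤ 217, so 173 is unramified.
Compute (217/173) via Euler: 44^((173-1)/2) mod 173 = 172, so (217/173) = -1.
(217/173) = -1, so 173 is inert.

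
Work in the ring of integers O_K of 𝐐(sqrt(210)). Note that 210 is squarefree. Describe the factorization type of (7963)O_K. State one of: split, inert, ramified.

210 mod 4 = 2, hence disc K = 4·210 = 840 and O_K = ℤ[√210].
7963 ∤ 840, so 7963 is unramified.
Compute (210/7963) via Euler: 210^((7963-1)/2) mod 7963 = 1, so (210/7963) = 1.
d is a quadratic residue mod p, hence 7963 splits in O_K.

split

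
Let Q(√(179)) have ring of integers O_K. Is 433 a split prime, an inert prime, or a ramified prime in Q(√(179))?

split — (433) = 𝔭₁𝔭₂ with 𝔭₁ ≠ 𝔭₂

Since 179 ≢ 1 mod 4, the ring of integers is ℤ[√179] with discriminant 4·179 = 716.
disc(K) = 716 is not divisible by 433; 433 is unramified.
Legendre symbol by Euler's criterion: (179/433) ≡ 179^216 ≡ 1 (mod 433), i.e. (179/433) = 1.
Legendre symbol 1 ⇒ 433 is split.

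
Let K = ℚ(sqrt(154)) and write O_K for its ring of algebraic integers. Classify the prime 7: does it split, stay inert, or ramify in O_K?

ramified — (7) = 𝔭²

Since 154 ≢ 1 mod 4, the ring of integers is ℤ[√154] with discriminant 4·154 = 616.
7 divides disc(K) = 616, so 7 ramifies.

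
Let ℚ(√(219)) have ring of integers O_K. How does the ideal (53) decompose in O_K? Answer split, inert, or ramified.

split — (53) = 𝔭₁𝔭₂ with 𝔭₁ ≠ 𝔭₂

d = 219 ≡ 3 (mod 4), so O_K = ℤ[√219] and disc(K) = 4d = 876.
Since gcd(53, 876) = 1 the prime 53 does not ramify.
Compute (219/53) via Euler: 7^((53-1)/2) mod 53 = 1, so (219/53) = 1.
d is a quadratic residue mod p, hence 53 splits in O_K.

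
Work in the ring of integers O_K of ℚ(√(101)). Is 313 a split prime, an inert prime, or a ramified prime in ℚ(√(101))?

p is inert

Since 101 ≡ 1 mod 4, the ring of integers is ℤ[(1+√101)/2] with discriminant 101.
Since gcd(313, 101) = 1 the prime 313 does not ramify.
Euler's criterion: 101^156 mod 313 = 312. Thus (101|313) = -1.
Legendre symbol -1 ⇒ 313 is inert.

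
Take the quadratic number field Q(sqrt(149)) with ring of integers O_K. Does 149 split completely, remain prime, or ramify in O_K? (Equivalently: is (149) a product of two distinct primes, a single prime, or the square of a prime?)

d = 149 ≡ 1 (mod 4), so O_K = ℤ[(1+√149)/2] and disc(K) = d = 149.
Ramification test: 149 | 149. The prime 149 ramifies in K.

149 is ramified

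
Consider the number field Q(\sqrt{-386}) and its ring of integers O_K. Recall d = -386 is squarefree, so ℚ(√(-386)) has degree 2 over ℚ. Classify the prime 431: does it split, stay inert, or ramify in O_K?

431 splits in O_K

-386 mod 4 = 2, hence disc K = 4·(-386) = -1544 and O_K = ℤ[√-386].
disc(K) = -1544 is not divisible by 431; 431 is unramified.
Legendre symbol by Euler's criterion: (-386/431) ≡ (-386)^215 ≡ 1 (mod 431), i.e. (-386/431) = 1.
(-386/431) = 1, so 431 splits.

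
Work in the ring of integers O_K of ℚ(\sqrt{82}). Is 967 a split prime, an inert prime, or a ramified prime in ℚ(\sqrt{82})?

d = 82 ≡ 2 (mod 4), so O_K = ℤ[√82] and disc(K) = 4d = 328.
967 ∤ 328, so 967 is unramified.
Euler's criterion: 82^483 mod 967 = 966. Thus (82|967) = -1.
Legendre symbol -1 ⇒ 967 is inert.

remains prime (inert)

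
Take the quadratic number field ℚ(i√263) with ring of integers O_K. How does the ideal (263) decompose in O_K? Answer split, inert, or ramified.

d = -263 ≡ 1 (mod 4), so O_K = ℤ[(1+√-263)/2] and disc(K) = d = -263.
Ramification test: 263 | -263. The prime 263 ramifies in K.

ramifies in O_K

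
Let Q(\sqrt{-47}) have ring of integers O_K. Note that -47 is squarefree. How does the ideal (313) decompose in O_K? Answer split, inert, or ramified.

Since -47 ≡ 1 mod 4, the ring of integers is ℤ[(1+√-47)/2] with discriminant -47.
disc(K) = -47 is not divisible by 313; 313 is unramified.
Euler's criterion: (-47)^156 mod 313 = 312. Thus (-47|313) = -1.
d is a non-residue mod p, hence 313 remains inert in O_K.

p is inert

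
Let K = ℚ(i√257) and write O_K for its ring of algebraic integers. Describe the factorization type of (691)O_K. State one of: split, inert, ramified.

split

d = -257 ≡ 3 (mod 4), so O_K = ℤ[√-257] and disc(K) = 4d = -1028.
disc(K) = -1028 is not divisible by 691; 691 is unramified.
Legendre symbol by Euler's criterion: (-257/691) ≡ (-257)^345 ≡ 1 (mod 691), i.e. (-257/691) = 1.
d is a quadratic residue mod p, hence 691 splits in O_K.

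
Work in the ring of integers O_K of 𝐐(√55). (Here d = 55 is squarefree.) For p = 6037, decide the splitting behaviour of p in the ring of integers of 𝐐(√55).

d = 55 ≡ 3 (mod 4), so O_K = ℤ[√55] and disc(K) = 4d = 220.
6037 ∤ 220, so 6037 is unramified.
Compute (55/6037) via Euler: 55^((6037-1)/2) mod 6037 = 6036, so (55/6037) = -1.
d is a non-residue mod p, hence 6037 remains inert in O_K.

p is inert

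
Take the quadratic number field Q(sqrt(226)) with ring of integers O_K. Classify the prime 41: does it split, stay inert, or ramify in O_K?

splits completely

226 mod 4 = 2, hence disc K = 4·226 = 904 and O_K = ℤ[√226].
Since gcd(41, 904) = 1 the prime 41 does not ramify.
(226/41) = 21^20 mod 41 = 1, giving Legendre symbol 1.
(226/41) = 1, so 41 splits.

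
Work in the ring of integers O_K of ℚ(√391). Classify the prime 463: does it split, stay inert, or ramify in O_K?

inert — (463) stays prime in O_K

Since 391 ≢ 1 mod 4, the ring of integers is ℤ[√391] with discriminant 4·391 = 1564.
disc(K) = 1564 is not divisible by 463; 463 is unramified.
Compute (391/463) via Euler: 391^((463-1)/2) mod 463 = 462, so (391/463) = -1.
(391/463) = -1, so 463 is inert.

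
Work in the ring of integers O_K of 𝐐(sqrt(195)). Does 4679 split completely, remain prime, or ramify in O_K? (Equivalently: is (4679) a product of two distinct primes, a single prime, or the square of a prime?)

d = 195 ≡ 3 (mod 4), so O_K = ℤ[√195] and disc(K) = 4d = 780.
4679 ∤ 780, so 4679 is unramified.
Compute (195/4679) via Euler: 195^((4679-1)/2) mod 4679 = 1, so (195/4679) = 1.
(195/4679) = 1, so 4679 splits.

splits completely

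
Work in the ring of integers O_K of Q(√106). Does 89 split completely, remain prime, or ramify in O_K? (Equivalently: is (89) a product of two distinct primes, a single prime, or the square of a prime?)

splits completely

d = 106 ≡ 2 (mod 4), so O_K = ℤ[√106] and disc(K) = 4d = 424.
Since gcd(89, 424) = 1 the prime 89 does not ramify.
Compute (106/89) via Euler: 17^((89-1)/2) mod 89 = 1, so (106/89) = 1.
Legendre symbol 1 ⇒ 89 is split.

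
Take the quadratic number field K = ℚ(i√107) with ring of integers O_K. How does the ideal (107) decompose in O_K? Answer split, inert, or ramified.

p ramifies

d = -107 ≡ 1 (mod 4), so O_K = ℤ[(1+√-107)/2] and disc(K) = d = -107.
Ramification test: 107 | -107. The prime 107 ramifies in K.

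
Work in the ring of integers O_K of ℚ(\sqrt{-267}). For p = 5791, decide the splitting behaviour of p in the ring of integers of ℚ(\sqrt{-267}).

d = -267 ≡ 1 (mod 4), so O_K = ℤ[(1+√-267)/2] and disc(K) = d = -267.
disc(K) = -267 is not divisible by 5791; 5791 is unramified.
(-267/5791) = 5524^2895 mod 5791 = 5790, giving Legendre symbol -1.
d is a non-residue mod p, hence 5791 remains inert in O_K.

inert — (5791) stays prime in O_K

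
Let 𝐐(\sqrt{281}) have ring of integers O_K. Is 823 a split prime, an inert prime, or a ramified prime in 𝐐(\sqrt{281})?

p splits

Since 281 ≡ 1 mod 4, the ring of integers is ℤ[(1+√281)/2] with discriminant 281.
Since gcd(823, 281) = 1 the prime 823 does not ramify.
Legendre symbol by Euler's criterion: (281/823) ≡ 281^411 ≡ 1 (mod 823), i.e. (281/823) = 1.
Legendre symbol 1 ⇒ 823 is split.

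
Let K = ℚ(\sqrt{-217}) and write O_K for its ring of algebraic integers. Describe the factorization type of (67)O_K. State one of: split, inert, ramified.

d = -217 ≡ 3 (mod 4), so O_K = ℤ[√-217] and disc(K) = 4d = -868.
67 ∤ -868, so 67 is unramified.
Legendre symbol by Euler's criterion: (-217/67) ≡ (-217)^33 ≡ 66 (mod 67), i.e. (-217/67) = -1.
d is a non-residue mod p, hence 67 remains inert in O_K.

67 remains inert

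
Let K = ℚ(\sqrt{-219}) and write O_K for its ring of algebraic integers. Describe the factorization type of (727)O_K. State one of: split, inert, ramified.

split — (727) = 𝔭₁𝔭₂ with 𝔭₁ ≠ 𝔭₂

d = -219 ≡ 1 (mod 4), so O_K = ℤ[(1+√-219)/2] and disc(K) = d = -219.
727 ∤ -219, so 727 is unramified.
Euler's criterion: (-219)^363 mod 727 = 1. Thus (-219|727) = 1.
Legendre symbol 1 ⇒ 727 is split.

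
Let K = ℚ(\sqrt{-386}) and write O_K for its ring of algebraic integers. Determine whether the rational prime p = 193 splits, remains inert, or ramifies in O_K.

-386 mod 4 = 2, hence disc K = 4·(-386) = -1544 and O_K = ℤ[√-386].
Ramification test: 193 | -1544. The prime 193 ramifies in K.

p ramifies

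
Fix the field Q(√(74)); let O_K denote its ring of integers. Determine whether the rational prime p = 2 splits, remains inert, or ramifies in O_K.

ramified

d = 74 ≡ 2 (mod 4), so O_K = ℤ[√74] and disc(K) = 4d = 296.
Ramification test: 2 | 296. The prime 2 ramifies in K.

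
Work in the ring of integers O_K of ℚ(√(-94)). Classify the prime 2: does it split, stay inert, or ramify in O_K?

ramified

Since -94 ≢ 1 mod 4, the ring of integers is ℤ[√-94] with discriminant 4·(-94) = -376.
2 divides disc(K) = -376, so 2 ramifies.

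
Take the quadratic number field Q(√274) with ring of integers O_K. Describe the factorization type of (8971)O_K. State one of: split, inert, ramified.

d = 274 ≡ 2 (mod 4), so O_K = ℤ[√274] and disc(K) = 4d = 1096.
8971 ∤ 1096, so 8971 is unramified.
Euler's criterion: 274^4485 mod 8971 = 1. Thus (274|8971) = 1.
d is a quadratic residue mod p, hence 8971 splits in O_K.

8971 splits in O_K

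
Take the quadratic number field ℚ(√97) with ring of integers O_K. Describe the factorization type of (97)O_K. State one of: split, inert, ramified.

d = 97 ≡ 1 (mod 4), so O_K = ℤ[(1+√97)/2] and disc(K) = d = 97.
Ramification test: 97 | 97. The prime 97 ramifies in K.

ramifies in O_K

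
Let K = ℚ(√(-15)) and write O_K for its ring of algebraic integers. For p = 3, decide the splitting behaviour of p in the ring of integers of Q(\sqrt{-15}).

d = -15 ≡ 1 (mod 4), so O_K = ℤ[(1+√-15)/2] and disc(K) = d = -15.
disc(K) = -15 = 3·(-5), so p = 3 is ramified.

ramified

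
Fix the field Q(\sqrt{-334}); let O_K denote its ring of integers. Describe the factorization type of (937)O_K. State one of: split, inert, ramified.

d = -334 ≡ 2 (mod 4), so O_K = ℤ[√-334] and disc(K) = 4d = -1336.
937 ∤ -1336, so 937 is unramified.
Compute (-334/937) via Euler: 603^((937-1)/2) mod 937 = 936, so (-334/937) = -1.
d is a non-residue mod p, hence 937 remains inert in O_K.

inert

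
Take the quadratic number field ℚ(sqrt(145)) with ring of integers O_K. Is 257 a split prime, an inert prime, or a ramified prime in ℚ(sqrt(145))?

145 mod 4 = 1, hence disc K = 145 and O_K = ℤ[(1+√145)/2].
257 ∤ 145, so 257 is unramified.
Legendre symbol by Euler's criterion: (145/257) ≡ 145^128 ≡ 256 (mod 257), i.e. (145/257) = -1.
d is a non-residue mod p, hence 257 remains inert in O_K.

inert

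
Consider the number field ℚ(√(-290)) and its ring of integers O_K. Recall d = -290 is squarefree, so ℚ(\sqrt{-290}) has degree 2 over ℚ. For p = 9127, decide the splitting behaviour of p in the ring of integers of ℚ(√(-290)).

-290 mod 4 = 2, hence disc K = 4·(-290) = -1160 and O_K = ℤ[√-290].
disc(K) = -1160 is not divisible by 9127; 9127 is unramified.
Compute (-290/9127) via Euler: 8837^((9127-1)/2) mod 9127 = 9126, so (-290/9127) = -1.
(-290/9127) = -1, so 9127 is inert.

remains prime (inert)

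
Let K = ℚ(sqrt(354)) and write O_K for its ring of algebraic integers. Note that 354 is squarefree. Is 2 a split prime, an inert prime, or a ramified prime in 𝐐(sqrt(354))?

354 mod 4 = 2, hence disc K = 4·354 = 1416 and O_K = ℤ[√354].
Ramification test: 2 | 1416. The prime 2 ramifies in K.

ramifies in O_K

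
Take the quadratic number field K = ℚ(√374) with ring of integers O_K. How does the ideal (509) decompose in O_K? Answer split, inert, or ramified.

remains prime (inert)

d = 374 ≡ 2 (mod 4), so O_K = ℤ[√374] and disc(K) = 4d = 1496.
Since gcd(509, 1496) = 1 the prime 509 does not ramify.
Legendre symbol by Euler's criterion: (374/509) ≡ 374^254 ≡ 508 (mod 509), i.e. (374/509) = -1.
d is a non-residue mod p, hence 509 remains inert in O_K.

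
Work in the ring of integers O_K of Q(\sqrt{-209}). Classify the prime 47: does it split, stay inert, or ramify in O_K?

d = -209 ≡ 3 (mod 4), so O_K = ℤ[√-209] and disc(K) = 4d = -836.
47 ∤ -836, so 47 is unramified.
Euler's criterion: (-209)^23 mod 47 = 46. Thus (-209|47) = -1.
(-209/47) = -1, so 47 is inert.

inert — (47) stays prime in O_K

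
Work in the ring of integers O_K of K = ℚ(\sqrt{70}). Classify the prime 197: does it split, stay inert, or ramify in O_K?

197 splits in O_K

70 mod 4 = 2, hence disc K = 4·70 = 280 and O_K = ℤ[√70].
disc(K) = 280 is not divisible by 197; 197 is unramified.
(70/197) = 70^98 mod 197 = 1, giving Legendre symbol 1.
Legendre symbol 1 ⇒ 197 is split.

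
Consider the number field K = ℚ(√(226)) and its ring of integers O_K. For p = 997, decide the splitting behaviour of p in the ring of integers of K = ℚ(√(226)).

Since 226 ≢ 1 mod 4, the ring of integers is ℤ[√226] with discriminant 4·226 = 904.
997 ∤ 904, so 997 is unramified.
Euler's criterion: 226^498 mod 997 = 1. Thus (226|997) = 1.
(226/997) = 1, so 997 splits.

split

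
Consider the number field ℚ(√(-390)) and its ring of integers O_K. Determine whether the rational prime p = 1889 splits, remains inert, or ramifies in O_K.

d = -390 ≡ 2 (mod 4), so O_K = ℤ[√-390] and disc(K) = 4d = -1560.
disc(K) = -1560 is not divisible by 1889; 1889 is unramified.
Euler's criterion: (-390)^944 mod 1889 = 1888. Thus (-390|1889) = -1.
Legendre symbol -1 ⇒ 1889 is inert.

inert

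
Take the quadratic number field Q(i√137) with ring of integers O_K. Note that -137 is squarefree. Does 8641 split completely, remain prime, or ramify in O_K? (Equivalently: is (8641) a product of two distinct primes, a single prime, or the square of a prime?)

Since -137 ≢ 1 mod 4, the ring of integers is ℤ[√-137] with discriminant 4·(-137) = -548.
disc(K) = -548 is not divisible by 8641; 8641 is unramified.
Legendre symbol by Euler's criterion: (-137/8641) ≡ (-137)^4320 ≡ 8640 (mod 8641), i.e. (-137/8641) = -1.
d is a non-residue mod p, hence 8641 remains inert in O_K.

inert — (8641) stays prime in O_K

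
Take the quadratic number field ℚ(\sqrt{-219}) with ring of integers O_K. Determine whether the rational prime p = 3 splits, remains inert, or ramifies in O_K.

ramified

d = -219 ≡ 1 (mod 4), so O_K = ℤ[(1+√-219)/2] and disc(K) = d = -219.
3 divides disc(K) = -219, so 3 ramifies.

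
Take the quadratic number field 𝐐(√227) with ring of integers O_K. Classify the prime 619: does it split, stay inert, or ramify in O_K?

d = 227 ≡ 3 (mod 4), so O_K = ℤ[√227] and disc(K) = 4d = 908.
Since gcd(619, 908) = 1 the prime 619 does not ramify.
Compute (227/619) via Euler: 227^((619-1)/2) mod 619 = 1, so (227/619) = 1.
Legendre symbol 1 ⇒ 619 is split.

split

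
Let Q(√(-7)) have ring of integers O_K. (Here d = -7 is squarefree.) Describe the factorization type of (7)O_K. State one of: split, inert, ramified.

ramified

-7 mod 4 = 1, hence disc K = -7 and O_K = ℤ[(1+√-7)/2].
7 divides disc(K) = -7, so 7 ramifies.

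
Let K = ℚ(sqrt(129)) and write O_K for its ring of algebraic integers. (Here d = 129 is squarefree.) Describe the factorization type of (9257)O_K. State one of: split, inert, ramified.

split

129 mod 4 = 1, hence disc K = 129 and O_K = ℤ[(1+√129)/2].
disc(K) = 129 is not divisible by 9257; 9257 is unramified.
(129/9257) = 129^4628 mod 9257 = 1, giving Legendre symbol 1.
(129/9257) = 1, so 9257 splits.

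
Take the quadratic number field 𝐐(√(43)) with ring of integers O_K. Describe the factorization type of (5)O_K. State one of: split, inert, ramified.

d = 43 ≡ 3 (mod 4), so O_K = ℤ[√43] and disc(K) = 4d = 172.
5 ∤ 172, so 5 is unramified.
Legendre symbol by Euler's criterion: (43/5) ≡ 43^2 ≡ 4 (mod 5), i.e. (43/5) = -1.
d is a non-residue mod p, hence 5 remains inert in O_K.

5 remains inert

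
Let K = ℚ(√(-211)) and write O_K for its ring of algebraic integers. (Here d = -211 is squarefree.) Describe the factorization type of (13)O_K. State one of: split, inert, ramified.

p splits

-211 mod 4 = 1, hence disc K = -211 and O_K = ℤ[(1+√-211)/2].
disc(K) = -211 is not divisible by 13; 13 is unramified.
Euler's criterion: (-211)^6 mod 13 = 1. Thus (-211|13) = 1.
Legendre symbol 1 ⇒ 13 is split.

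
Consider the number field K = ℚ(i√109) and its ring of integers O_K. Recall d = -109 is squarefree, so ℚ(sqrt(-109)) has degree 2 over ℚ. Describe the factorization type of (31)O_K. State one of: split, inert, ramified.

31 remains inert

-109 mod 4 = 3, hence disc K = 4·(-109) = -436 and O_K = ℤ[√-109].
Since gcd(31, -436) = 1 the prime 31 does not ramify.
Legendre symbol by Euler's criterion: (-109/31) ≡ (-109)^15 ≡ 30 (mod 31), i.e. (-109/31) = -1.
(-109/31) = -1, so 31 is inert.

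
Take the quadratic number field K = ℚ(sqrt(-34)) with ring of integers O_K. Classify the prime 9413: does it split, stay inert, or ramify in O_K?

d = -34 ≡ 2 (mod 4), so O_K = ℤ[√-34] and disc(K) = 4d = -136.
disc(K) = -136 is not divisible by 9413; 9413 is unramified.
Compute (-34/9413) via Euler: 9379^((9413-1)/2) mod 9413 = 1, so (-34/9413) = 1.
(-34/9413) = 1, so 9413 splits.

splits completely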